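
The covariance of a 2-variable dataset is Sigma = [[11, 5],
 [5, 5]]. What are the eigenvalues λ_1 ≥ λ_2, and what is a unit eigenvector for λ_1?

Step 1 — characteristic polynomial of 2×2 Sigma:
  det(Sigma - λI) = λ² - trace · λ + det = 0.
  trace = 11 + 5 = 16, det = 11·5 - (5)² = 30.
Step 2 — discriminant:
  Δ = trace² - 4·det = 256 - 120 = 136.
Step 3 — eigenvalues:
  λ = (trace ± √Δ)/2 = (16 ± 11.6619)/2,
  λ_1 = 13.831,  λ_2 = 2.169.

Step 4 — unit eigenvector for λ_1: solve (Sigma - λ_1 I)v = 0. First row:
  (11 - 13.831)·v_x + (5)·v_y = 0, i.e. (-2.831)·v_x + (5)·v_y = 0,
  so v ∝ (b, λ_1 - a) = (5, 2.831) = u.
  ||u|| = √((5)² + (2.831)²) = √(33.0143) ≈ 5.7458,
  v_1 = u/||u|| ≈ (0.8702, 0.4927) (||v_1|| = 1).

λ_1 = 13.831,  λ_2 = 2.169;  v_1 ≈ (0.8702, 0.4927)


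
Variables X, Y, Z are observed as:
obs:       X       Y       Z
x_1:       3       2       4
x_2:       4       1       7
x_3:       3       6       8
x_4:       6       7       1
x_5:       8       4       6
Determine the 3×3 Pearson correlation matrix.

Step 1 — column means:
  mean(X) = (3 + 4 + 3 + 6 + 8) / 5 = 24/5 = 4.8
  mean(Y) = (2 + 1 + 6 + 7 + 4) / 5 = 20/5 = 4
  mean(Z) = (4 + 7 + 8 + 1 + 6) / 5 = 26/5 = 5.2

Step 2 — sample variances and covariances s[i,j] = (1/(n-1)) · Σ_k (x_{k,i} - mean_i) · (x_{k,j} - mean_j), with n-1 = 4:
  s[X,X] = ((-1.8)·(-1.8) + (-0.8)·(-0.8) + (-1.8)·(-1.8) + (1.2)·(1.2) + (3.2)·(3.2)) / 4 = 18.8/4 = 4.7
  s[X,Y] = ((-1.8)·(-2) + (-0.8)·(-3) + (-1.8)·(2) + (1.2)·(3) + (3.2)·(0)) / 4 = 6/4 = 1.5
  s[X,Z] = ((-1.8)·(-1.2) + (-0.8)·(1.8) + (-1.8)·(2.8) + (1.2)·(-4.2) + (3.2)·(0.8)) / 4 = -6.8/4 = -1.7
  s[Y,Y] = ((-2)·(-2) + (-3)·(-3) + (2)·(2) + (3)·(3) + (0)·(0)) / 4 = 26/4 = 6.5
  s[Y,Z] = ((-2)·(-1.2) + (-3)·(1.8) + (2)·(2.8) + (3)·(-4.2) + (0)·(0.8)) / 4 = -10/4 = -2.5
  s[Z,Z] = ((-1.2)·(-1.2) + (1.8)·(1.8) + (2.8)·(2.8) + (-4.2)·(-4.2) + (0.8)·(0.8)) / 4 = 30.8/4 = 7.7
  Sample standard deviations s_i = √(s[i,i]):
  s(X) = √(4.7) = 2.1679
  s(Y) = √(6.5) = 2.5495
  s(Z) = √(7.7) = 2.7749

Step 3 — r_{ij} = s_{ij} / (s_i · s_j):
  r[X,X] = 1 (diagonal).
  r[X,Y] = 1.5 / (2.1679 · 2.5495) = 1.5 / 5.5272 = 0.2714
  r[X,Z] = -1.7 / (2.1679 · 2.7749) = -1.7 / 6.0158 = -0.2826
  r[Y,Y] = 1 (diagonal).
  r[Y,Z] = -2.5 / (2.5495 · 2.7749) = -2.5 / 7.0746 = -0.3534
  r[Z,Z] = 1 (diagonal).

R is symmetric with unit diagonal. Assembling:

R = [[1, 0.2714, -0.2826],
 [0.2714, 1, -0.3534],
 [-0.2826, -0.3534, 1]]


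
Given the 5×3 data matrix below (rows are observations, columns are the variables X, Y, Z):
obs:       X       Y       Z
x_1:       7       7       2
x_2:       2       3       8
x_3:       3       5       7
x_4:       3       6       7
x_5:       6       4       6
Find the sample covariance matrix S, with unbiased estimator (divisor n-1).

Step 1 — column means:
  mean(X) = (7 + 2 + 3 + 3 + 6) / 5 = 21/5 = 4.2
  mean(Y) = (7 + 3 + 5 + 6 + 4) / 5 = 25/5 = 5
  mean(Z) = (2 + 8 + 7 + 7 + 6) / 5 = 30/5 = 6

Step 2 — sample covariance S[i,j] = (1/(n-1)) · Σ_k (x_{k,i} - mean_i) · (x_{k,j} - mean_j), with n-1 = 4.
  S[X,X] = ((2.8)·(2.8) + (-2.2)·(-2.2) + (-1.2)·(-1.2) + (-1.2)·(-1.2) + (1.8)·(1.8)) / 4 = 18.8/4 = 4.7
  S[X,Y] = ((2.8)·(2) + (-2.2)·(-2) + (-1.2)·(0) + (-1.2)·(1) + (1.8)·(-1)) / 4 = 7/4 = 1.75
  S[X,Z] = ((2.8)·(-4) + (-2.2)·(2) + (-1.2)·(1) + (-1.2)·(1) + (1.8)·(0)) / 4 = -18/4 = -4.5
  S[Y,Y] = ((2)·(2) + (-2)·(-2) + (0)·(0) + (1)·(1) + (-1)·(-1)) / 4 = 10/4 = 2.5
  S[Y,Z] = ((2)·(-4) + (-2)·(2) + (0)·(1) + (1)·(1) + (-1)·(0)) / 4 = -11/4 = -2.75
  S[Z,Z] = ((-4)·(-4) + (2)·(2) + (1)·(1) + (1)·(1) + (0)·(0)) / 4 = 22/4 = 5.5

S is symmetric (S[j,i] = S[i,j]). Assembling:

S = [[4.7, 1.75, -4.5],
 [1.75, 2.5, -2.75],
 [-4.5, -2.75, 5.5]]


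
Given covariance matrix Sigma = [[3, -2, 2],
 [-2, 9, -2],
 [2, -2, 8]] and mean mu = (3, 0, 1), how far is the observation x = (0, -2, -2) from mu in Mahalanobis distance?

Step 1 — centre the observation: (x - mu) = (-3, -2, -3).

Step 2 — invert Sigma (cofactor / det for 3×3, or solve directly):
  Sigma^{-1} = [[0.4474, 0.0789, -0.0921],
 [0.0789, 0.1316, 0.0132],
 [-0.0921, 0.0132, 0.1513]].

Step 3 — form the quadratic (x - mu)^T · Sigma^{-1} · (x - mu):
  Sigma^{-1} · (x - mu) = (-1.2237, -0.5395, -0.2039).
  (x - mu)^T · [Sigma^{-1} · (x - mu)] = (-3)·(-1.2237) + (-2)·(-0.5395) + (-3)·(-0.2039) = 5.3618.

Step 4 — take square root: d = √(5.3618) ≈ 2.3156.

d(x, mu) = √(5.3618) ≈ 2.3156


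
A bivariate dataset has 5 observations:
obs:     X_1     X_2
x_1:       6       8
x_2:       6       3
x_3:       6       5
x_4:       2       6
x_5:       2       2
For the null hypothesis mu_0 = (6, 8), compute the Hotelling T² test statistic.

Step 1 — sample mean vector:
  mean(X_1) = (6 + 6 + 6 + 2 + 2) / 5 = 22/5 = 4.4
  mean(X_2) = (8 + 3 + 5 + 6 + 2) / 5 = 24/5 = 4.8
  x̄ = (4.4, 4.8),  deviation x̄ - mu_0 = (4.4, 4.8) - (6, 8) = (-1.6, -3.2).

Step 2 — sample covariance matrix, S[i,j] = (1/(n-1)) · Σ_k (x_{k,i} - mean_i) · (x_{k,j} - mean_j), divisor n-1 = 4:
  S[X_1,X_1] = ((1.6)·(1.6) + (1.6)·(1.6) + (1.6)·(1.6) + (-2.4)·(-2.4) + (-2.4)·(-2.4)) / 4 = 19.2/4 = 4.8
  S[X_1,X_2] = ((1.6)·(3.2) + (1.6)·(-1.8) + (1.6)·(0.2) + (-2.4)·(1.2) + (-2.4)·(-2.8)) / 4 = 6.4/4 = 1.6
  S[X_2,X_2] = ((3.2)·(3.2) + (-1.8)·(-1.8) + (0.2)·(0.2) + (1.2)·(1.2) + (-2.8)·(-2.8)) / 4 = 22.8/4 = 5.7
  S = [[4.8, 1.6],
 [1.6, 5.7]].

Step 3 — invert S. det(S) = 4.8·5.7 - (1.6)² = 24.8.
  S^{-1} = (1/det) · [[d, -b], [-b, a]] = [[0.2298, -0.0645],
 [-0.0645, 0.1935]].

Step 4 — quadratic form (x̄ - mu_0)^T · S^{-1} · (x̄ - mu_0):
  S^{-1} · (x̄ - mu_0) = (-0.1613, -0.5161),
  (x̄ - mu_0)^T · [...] = (-1.6)·(-0.1613) + (-3.2)·(-0.5161) = 1.9097.

Step 5 — scale by n: T² = 5 · 1.9097 = 9.5484.

T² ≈ 9.5484


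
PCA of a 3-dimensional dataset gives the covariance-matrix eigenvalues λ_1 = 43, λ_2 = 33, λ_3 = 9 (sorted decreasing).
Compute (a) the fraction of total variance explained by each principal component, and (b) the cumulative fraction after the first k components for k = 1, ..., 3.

Step 1 — total variance = trace(Sigma) = Σ λ_i = 43 + 33 + 9 = 85.

Step 2 — fraction explained by component i = λ_i / Σ λ:
  PC1: 43/85 = 0.5059
  PC2: 33/85 = 0.3882
  PC3: 9/85 = 0.1059

Step 3 — cumulative fraction after k components = (λ_1 + ... + λ_k) / Σ λ:
  k = 1: 43/85 = 0.5059
  k = 2: (43 + 33)/85 = 76/85 = 0.8941
  k = 3: (43 + 33 + 9)/85 = 85/85 = 1

Summary (fraction, with percent):

explained: PC1 0.5059 (50.59%), PC2 0.3882 (38.82%), PC3 0.1059 (10.59%);  cumulative: 0.5059, 0.8941, 1


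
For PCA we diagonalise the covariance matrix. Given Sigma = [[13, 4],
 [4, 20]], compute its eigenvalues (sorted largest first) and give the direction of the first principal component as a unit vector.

Step 1 — characteristic polynomial of 2×2 Sigma:
  det(Sigma - λI) = λ² - trace · λ + det = 0.
  trace = 13 + 20 = 33, det = 13·20 - (4)² = 244.
Step 2 — discriminant:
  Δ = trace² - 4·det = 1089 - 976 = 113.
Step 3 — eigenvalues:
  λ = (trace ± √Δ)/2 = (33 ± 10.6301)/2,
  λ_1 = 21.8151,  λ_2 = 11.1849.

Step 4 — unit eigenvector for λ_1: solve (Sigma - λ_1 I)v = 0. First row:
  (13 - 21.8151)·v_x + (4)·v_y = 0, i.e. (-8.8151)·v_x + (4)·v_y = 0,
  so v ∝ (b, λ_1 - a) = (4, 8.8151) = u.
  ||u|| = √((4)² + (8.8151)²) = √(93.7055) ≈ 9.6802,
  v_1 = u/||u|| ≈ (0.4132, 0.9106) (||v_1|| = 1).

λ_1 = 21.8151,  λ_2 = 11.1849;  v_1 ≈ (0.4132, 0.9106)


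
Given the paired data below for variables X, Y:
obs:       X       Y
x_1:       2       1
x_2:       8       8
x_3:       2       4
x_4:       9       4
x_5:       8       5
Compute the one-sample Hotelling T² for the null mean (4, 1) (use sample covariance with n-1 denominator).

Step 1 — sample mean vector:
  mean(X) = (2 + 8 + 2 + 9 + 8) / 5 = 29/5 = 5.8
  mean(Y) = (1 + 8 + 4 + 4 + 5) / 5 = 22/5 = 4.4
  x̄ = (5.8, 4.4),  deviation x̄ - mu_0 = (5.8, 4.4) - (4, 1) = (1.8, 3.4).

Step 2 — sample covariance matrix, S[i,j] = (1/(n-1)) · Σ_k (x_{k,i} - mean_i) · (x_{k,j} - mean_j), divisor n-1 = 4:
  S[X,X] = ((-3.8)·(-3.8) + (2.2)·(2.2) + (-3.8)·(-3.8) + (3.2)·(3.2) + (2.2)·(2.2)) / 4 = 48.8/4 = 12.2
  S[X,Y] = ((-3.8)·(-3.4) + (2.2)·(3.6) + (-3.8)·(-0.4) + (3.2)·(-0.4) + (2.2)·(0.6)) / 4 = 22.4/4 = 5.6
  S[Y,Y] = ((-3.4)·(-3.4) + (3.6)·(3.6) + (-0.4)·(-0.4) + (-0.4)·(-0.4) + (0.6)·(0.6)) / 4 = 25.2/4 = 6.3
  S = [[12.2, 5.6],
 [5.6, 6.3]].

Step 3 — invert S. det(S) = 12.2·6.3 - (5.6)² = 45.5.
  S^{-1} = (1/det) · [[d, -b], [-b, a]] = [[0.1385, -0.1231],
 [-0.1231, 0.2681]].

Step 4 — quadratic form (x̄ - mu_0)^T · S^{-1} · (x̄ - mu_0):
  S^{-1} · (x̄ - mu_0) = (-0.1692, 0.6901),
  (x̄ - mu_0)^T · [...] = (1.8)·(-0.1692) + (3.4)·(0.6901) = 2.0418.

Step 5 — scale by n: T² = 5 · 2.0418 = 10.2088.

T² ≈ 10.2088


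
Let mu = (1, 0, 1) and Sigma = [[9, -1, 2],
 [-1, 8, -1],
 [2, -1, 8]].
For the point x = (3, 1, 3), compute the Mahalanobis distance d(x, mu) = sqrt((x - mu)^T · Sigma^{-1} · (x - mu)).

Step 1 — centre the observation: (x - mu) = (2, 1, 2).

Step 2 — invert Sigma (cofactor / det for 3×3, or solve directly):
  Sigma^{-1} = [[0.1186, 0.0113, -0.0282],
 [0.0113, 0.1281, 0.0132],
 [-0.0282, 0.0132, 0.1337]].

Step 3 — form the quadratic (x - mu)^T · Sigma^{-1} · (x - mu):
  Sigma^{-1} · (x - mu) = (0.1921, 0.177, 0.2241).
  (x - mu)^T · [Sigma^{-1} · (x - mu)] = (2)·(0.1921) + (1)·(0.177) + (2)·(0.2241) = 1.0094.

Step 4 — take square root: d = √(1.0094) ≈ 1.0047.

d(x, mu) = √(1.0094) ≈ 1.0047


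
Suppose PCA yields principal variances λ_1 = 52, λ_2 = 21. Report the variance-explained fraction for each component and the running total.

Step 1 — total variance = trace(Sigma) = Σ λ_i = 52 + 21 = 73.

Step 2 — fraction explained by component i = λ_i / Σ λ:
  PC1: 52/73 = 0.7123
  PC2: 21/73 = 0.2877

Step 3 — cumulative fraction after k components = (λ_1 + ... + λ_k) / Σ λ:
  k = 1: 52/73 = 0.7123
  k = 2: (52 + 21)/73 = 73/73 = 1

Summary (fraction, with percent):

explained: PC1 0.7123 (71.23%), PC2 0.2877 (28.77%);  cumulative: 0.7123, 1


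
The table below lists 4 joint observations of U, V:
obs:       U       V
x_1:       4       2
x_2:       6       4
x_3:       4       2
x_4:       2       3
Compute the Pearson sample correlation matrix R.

Step 1 — column means:
  mean(U) = (4 + 6 + 4 + 2) / 4 = 16/4 = 4
  mean(V) = (2 + 4 + 2 + 3) / 4 = 11/4 = 2.75

Step 2 — sample variances and covariances s[i,j] = (1/(n-1)) · Σ_k (x_{k,i} - mean_i) · (x_{k,j} - mean_j), with n-1 = 3:
  s[U,U] = ((0)·(0) + (2)·(2) + (0)·(0) + (-2)·(-2)) / 3 = 8/3 = 2.6667
  s[U,V] = ((0)·(-0.75) + (2)·(1.25) + (0)·(-0.75) + (-2)·(0.25)) / 3 = 2/3 = 0.6667
  s[V,V] = ((-0.75)·(-0.75) + (1.25)·(1.25) + (-0.75)·(-0.75) + (0.25)·(0.25)) / 3 = 2.75/3 = 0.9167
  Sample standard deviations s_i = √(s[i,i]):
  s(U) = √(2.6667) = 1.633
  s(V) = √(0.9167) = 0.9574

Step 3 — r_{ij} = s_{ij} / (s_i · s_j):
  r[U,U] = 1 (diagonal).
  r[U,V] = 0.6667 / (1.633 · 0.9574) = 0.6667 / 1.5635 = 0.4264
  r[V,V] = 1 (diagonal).

R is symmetric with unit diagonal. Assembling:

R = [[1, 0.4264],
 [0.4264, 1]]


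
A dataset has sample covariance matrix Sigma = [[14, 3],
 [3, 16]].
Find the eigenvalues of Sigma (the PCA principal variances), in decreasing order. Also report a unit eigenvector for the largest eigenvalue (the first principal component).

Step 1 — characteristic polynomial of 2×2 Sigma:
  det(Sigma - λI) = λ² - trace · λ + det = 0.
  trace = 14 + 16 = 30, det = 14·16 - (3)² = 215.
Step 2 — discriminant:
  Δ = trace² - 4·det = 900 - 860 = 40.
Step 3 — eigenvalues:
  λ = (trace ± √Δ)/2 = (30 ± 6.3246)/2,
  λ_1 = 18.1623,  λ_2 = 11.8377.

Step 4 — unit eigenvector for λ_1: solve (Sigma - λ_1 I)v = 0. First row:
  (14 - 18.1623)·v_x + (3)·v_y = 0, i.e. (-4.1623)·v_x + (3)·v_y = 0,
  so v ∝ (b, λ_1 - a) = (3, 4.1623) = u.
  ||u|| = √((3)² + (4.1623)²) = √(26.3246) ≈ 5.1307,
  v_1 = u/||u|| ≈ (0.5847, 0.8112) (||v_1|| = 1).

λ_1 = 18.1623,  λ_2 = 11.8377;  v_1 ≈ (0.5847, 0.8112)


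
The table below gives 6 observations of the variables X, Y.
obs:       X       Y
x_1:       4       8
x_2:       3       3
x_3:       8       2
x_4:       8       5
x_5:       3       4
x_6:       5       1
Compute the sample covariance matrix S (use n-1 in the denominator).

Step 1 — column means:
  mean(X) = (4 + 3 + 8 + 8 + 3 + 5) / 6 = 31/6 = 5.1667
  mean(Y) = (8 + 3 + 2 + 5 + 4 + 1) / 6 = 23/6 = 3.8333

Step 2 — sample covariance S[i,j] = (1/(n-1)) · Σ_k (x_{k,i} - mean_i) · (x_{k,j} - mean_j), with n-1 = 5.
  S[X,X] = ((-1.1667)·(-1.1667) + (-2.1667)·(-2.1667) + (2.8333)·(2.8333) + (2.8333)·(2.8333) + (-2.1667)·(-2.1667) + (-0.1667)·(-0.1667)) / 5 = 26.8333/5 = 5.3667
  S[X,Y] = ((-1.1667)·(4.1667) + (-2.1667)·(-0.8333) + (2.8333)·(-1.8333) + (2.8333)·(1.1667) + (-2.1667)·(0.1667) + (-0.1667)·(-2.8333)) / 5 = -4.8333/5 = -0.9667
  S[Y,Y] = ((4.1667)·(4.1667) + (-0.8333)·(-0.8333) + (-1.8333)·(-1.8333) + (1.1667)·(1.1667) + (0.1667)·(0.1667) + (-2.8333)·(-2.8333)) / 5 = 30.8333/5 = 6.1667

S is symmetric (S[j,i] = S[i,j]). Assembling:

S = [[5.3667, -0.9667],
 [-0.9667, 6.1667]]


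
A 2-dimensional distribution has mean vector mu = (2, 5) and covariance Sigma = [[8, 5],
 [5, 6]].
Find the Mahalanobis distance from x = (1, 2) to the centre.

Step 1 — centre the observation: (x - mu) = (-1, -3).

Step 2 — invert Sigma. det(Sigma) = 8·6 - (5)² = 23.
  Sigma^{-1} = (1/det) · [[d, -b], [-b, a]] = [[0.2609, -0.2174],
 [-0.2174, 0.3478]].

Step 3 — form the quadratic (x - mu)^T · Sigma^{-1} · (x - mu):
  Sigma^{-1} · (x - mu) = (0.3913, -0.8261).
  (x - mu)^T · [Sigma^{-1} · (x - mu)] = (-1)·(0.3913) + (-3)·(-0.8261) = 2.087.

Step 4 — take square root: d = √(2.087) ≈ 1.4446.

d(x, mu) = √(2.087) ≈ 1.4446


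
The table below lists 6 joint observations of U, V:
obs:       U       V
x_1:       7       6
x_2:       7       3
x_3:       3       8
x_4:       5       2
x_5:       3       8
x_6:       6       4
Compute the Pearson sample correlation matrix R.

Step 1 — column means:
  mean(U) = (7 + 7 + 3 + 5 + 3 + 6) / 6 = 31/6 = 5.1667
  mean(V) = (6 + 3 + 8 + 2 + 8 + 4) / 6 = 31/6 = 5.1667

Step 2 — sample variances and covariances s[i,j] = (1/(n-1)) · Σ_k (x_{k,i} - mean_i) · (x_{k,j} - mean_j), with n-1 = 5:
  s[U,U] = ((1.8333)·(1.8333) + (1.8333)·(1.8333) + (-2.1667)·(-2.1667) + (-0.1667)·(-0.1667) + (-2.1667)·(-2.1667) + (0.8333)·(0.8333)) / 5 = 16.8333/5 = 3.3667
  s[U,V] = ((1.8333)·(0.8333) + (1.8333)·(-2.1667) + (-2.1667)·(2.8333) + (-0.1667)·(-3.1667) + (-2.1667)·(2.8333) + (0.8333)·(-1.1667)) / 5 = -15.1667/5 = -3.0333
  s[V,V] = ((0.8333)·(0.8333) + (-2.1667)·(-2.1667) + (2.8333)·(2.8333) + (-3.1667)·(-3.1667) + (2.8333)·(2.8333) + (-1.1667)·(-1.1667)) / 5 = 32.8333/5 = 6.5667
  Sample standard deviations s_i = √(s[i,i]):
  s(U) = √(3.3667) = 1.8348
  s(V) = √(6.5667) = 2.5626

Step 3 — r_{ij} = s_{ij} / (s_i · s_j):
  r[U,U] = 1 (diagonal).
  r[U,V] = -3.0333 / (1.8348 · 2.5626) = -3.0333 / 4.7019 = -0.6451
  r[V,V] = 1 (diagonal).

R is symmetric with unit diagonal. Assembling:

R = [[1, -0.6451],
 [-0.6451, 1]]


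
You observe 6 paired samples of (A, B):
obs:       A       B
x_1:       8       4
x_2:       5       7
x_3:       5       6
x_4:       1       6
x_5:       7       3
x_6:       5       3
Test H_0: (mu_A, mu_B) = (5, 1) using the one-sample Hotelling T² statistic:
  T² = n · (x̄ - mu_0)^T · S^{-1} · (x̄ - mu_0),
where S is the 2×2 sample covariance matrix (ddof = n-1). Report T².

Step 1 — sample mean vector:
  mean(A) = (8 + 5 + 5 + 1 + 7 + 5) / 6 = 31/6 = 5.1667
  mean(B) = (4 + 7 + 6 + 6 + 3 + 3) / 6 = 29/6 = 4.8333
  x̄ = (5.1667, 4.8333),  deviation x̄ - mu_0 = (5.1667, 4.8333) - (5, 1) = (0.1667, 3.8333).

Step 2 — sample covariance matrix, S[i,j] = (1/(n-1)) · Σ_k (x_{k,i} - mean_i) · (x_{k,j} - mean_j), divisor n-1 = 5:
  S[A,A] = ((2.8333)·(2.8333) + (-0.1667)·(-0.1667) + (-0.1667)·(-0.1667) + (-4.1667)·(-4.1667) + (1.8333)·(1.8333) + (-0.1667)·(-0.1667)) / 5 = 28.8333/5 = 5.7667
  S[A,B] = ((2.8333)·(-0.8333) + (-0.1667)·(2.1667) + (-0.1667)·(1.1667) + (-4.1667)·(1.1667) + (1.8333)·(-1.8333) + (-0.1667)·(-1.8333)) / 5 = -10.8333/5 = -2.1667
  S[B,B] = ((-0.8333)·(-0.8333) + (2.1667)·(2.1667) + (1.1667)·(1.1667) + (1.1667)·(1.1667) + (-1.8333)·(-1.8333) + (-1.8333)·(-1.8333)) / 5 = 14.8333/5 = 2.9667
  S = [[5.7667, -2.1667],
 [-2.1667, 2.9667]].

Step 3 — invert S. det(S) = 5.7667·2.9667 - (-2.1667)² = 12.4133.
  S^{-1} = (1/det) · [[d, -b], [-b, a]] = [[0.239, 0.1745],
 [0.1745, 0.4646]].

Step 4 — quadratic form (x̄ - mu_0)^T · S^{-1} · (x̄ - mu_0):
  S^{-1} · (x̄ - mu_0) = (0.7089, 1.8099),
  (x̄ - mu_0)^T · [...] = (0.1667)·(0.7089) + (3.8333)·(1.8099) = 7.056.

Step 5 — scale by n: T² = 6 · 7.056 = 42.3362.

T² ≈ 42.3362


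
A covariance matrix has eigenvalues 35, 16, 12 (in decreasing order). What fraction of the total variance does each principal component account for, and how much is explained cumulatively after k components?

Step 1 — total variance = trace(Sigma) = Σ λ_i = 35 + 16 + 12 = 63.

Step 2 — fraction explained by component i = λ_i / Σ λ:
  PC1: 35/63 = 0.5556
  PC2: 16/63 = 0.254
  PC3: 12/63 = 0.1905

Step 3 — cumulative fraction after k components = (λ_1 + ... + λ_k) / Σ λ:
  k = 1: 35/63 = 0.5556
  k = 2: (35 + 16)/63 = 51/63 = 0.8095
  k = 3: (35 + 16 + 12)/63 = 63/63 = 1

Summary (fraction, with percent):

explained: PC1 0.5556 (55.56%), PC2 0.254 (25.4%), PC3 0.1905 (19.05%);  cumulative: 0.5556, 0.8095, 1


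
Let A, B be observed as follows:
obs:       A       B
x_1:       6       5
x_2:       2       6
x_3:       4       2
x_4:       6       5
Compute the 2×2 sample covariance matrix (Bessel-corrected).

Step 1 — column means:
  mean(A) = (6 + 2 + 4 + 6) / 4 = 18/4 = 4.5
  mean(B) = (5 + 6 + 2 + 5) / 4 = 18/4 = 4.5

Step 2 — sample covariance S[i,j] = (1/(n-1)) · Σ_k (x_{k,i} - mean_i) · (x_{k,j} - mean_j), with n-1 = 3.
  S[A,A] = ((1.5)·(1.5) + (-2.5)·(-2.5) + (-0.5)·(-0.5) + (1.5)·(1.5)) / 3 = 11/3 = 3.6667
  S[A,B] = ((1.5)·(0.5) + (-2.5)·(1.5) + (-0.5)·(-2.5) + (1.5)·(0.5)) / 3 = -1/3 = -0.3333
  S[B,B] = ((0.5)·(0.5) + (1.5)·(1.5) + (-2.5)·(-2.5) + (0.5)·(0.5)) / 3 = 9/3 = 3

S is symmetric (S[j,i] = S[i,j]). Assembling:

S = [[3.6667, -0.3333],
 [-0.3333, 3]]


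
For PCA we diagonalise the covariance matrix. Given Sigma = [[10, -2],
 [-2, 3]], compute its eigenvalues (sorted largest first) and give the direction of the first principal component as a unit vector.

Step 1 — characteristic polynomial of 2×2 Sigma:
  det(Sigma - λI) = λ² - trace · λ + det = 0.
  trace = 10 + 3 = 13, det = 10·3 - (-2)² = 26.
Step 2 — discriminant:
  Δ = trace² - 4·det = 169 - 104 = 65.
Step 3 — eigenvalues:
  λ = (trace ± √Δ)/2 = (13 ± 8.0623)/2,
  λ_1 = 10.5311,  λ_2 = 2.4689.

Step 4 — unit eigenvector for λ_1: solve (Sigma - λ_1 I)v = 0. First row:
  (10 - 10.5311)·v_x + (-2)·v_y = 0, i.e. (-0.5311)·v_x + (-2)·v_y = 0,
  so v ∝ (b, λ_1 - a) = (-2, 0.5311); multiply by -1 so the first entry is positive: u = (2, -0.5311).
  ||u|| = √((2)² + (-0.5311)²) = √(4.2821) ≈ 2.0693,
  v_1 = u/||u|| ≈ (0.9665, -0.2567) (||v_1|| = 1).

λ_1 = 10.5311,  λ_2 = 2.4689;  v_1 ≈ (0.9665, -0.2567)


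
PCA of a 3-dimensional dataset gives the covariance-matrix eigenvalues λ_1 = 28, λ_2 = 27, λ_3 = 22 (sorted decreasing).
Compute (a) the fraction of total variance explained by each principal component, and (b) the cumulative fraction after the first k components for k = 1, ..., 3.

Step 1 — total variance = trace(Sigma) = Σ λ_i = 28 + 27 + 22 = 77.

Step 2 — fraction explained by component i = λ_i / Σ λ:
  PC1: 28/77 = 0.3636
  PC2: 27/77 = 0.3506
  PC3: 22/77 = 0.2857

Step 3 — cumulative fraction after k components = (λ_1 + ... + λ_k) / Σ λ:
  k = 1: 28/77 = 0.3636
  k = 2: (28 + 27)/77 = 55/77 = 0.7143
  k = 3: (28 + 27 + 22)/77 = 77/77 = 1

Summary (fraction, with percent):

explained: PC1 0.3636 (36.36%), PC2 0.3506 (35.06%), PC3 0.2857 (28.57%);  cumulative: 0.3636, 0.7143, 1


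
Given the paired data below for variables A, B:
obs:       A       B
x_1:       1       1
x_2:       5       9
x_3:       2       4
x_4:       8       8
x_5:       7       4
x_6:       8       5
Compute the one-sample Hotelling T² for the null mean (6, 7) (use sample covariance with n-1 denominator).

Step 1 — sample mean vector:
  mean(A) = (1 + 5 + 2 + 8 + 7 + 8) / 6 = 31/6 = 5.1667
  mean(B) = (1 + 9 + 4 + 8 + 4 + 5) / 6 = 31/6 = 5.1667
  x̄ = (5.1667, 5.1667),  deviation x̄ - mu_0 = (5.1667, 5.1667) - (6, 7) = (-0.8333, -1.8333).

Step 2 — sample covariance matrix, S[i,j] = (1/(n-1)) · Σ_k (x_{k,i} - mean_i) · (x_{k,j} - mean_j), divisor n-1 = 5:
  S[A,A] = ((-4.1667)·(-4.1667) + (-0.1667)·(-0.1667) + (-3.1667)·(-3.1667) + (2.8333)·(2.8333) + (1.8333)·(1.8333) + (2.8333)·(2.8333)) / 5 = 46.8333/5 = 9.3667
  S[A,B] = ((-4.1667)·(-4.1667) + (-0.1667)·(3.8333) + (-3.1667)·(-1.1667) + (2.8333)·(2.8333) + (1.8333)·(-1.1667) + (2.8333)·(-0.1667)) / 5 = 25.8333/5 = 5.1667
  S[B,B] = ((-4.1667)·(-4.1667) + (3.8333)·(3.8333) + (-1.1667)·(-1.1667) + (2.8333)·(2.8333) + (-1.1667)·(-1.1667) + (-0.1667)·(-0.1667)) / 5 = 42.8333/5 = 8.5667
  S = [[9.3667, 5.1667],
 [5.1667, 8.5667]].

Step 3 — invert S. det(S) = 9.3667·8.5667 - (5.1667)² = 53.5467.
  S^{-1} = (1/det) · [[d, -b], [-b, a]] = [[0.16, -0.0965],
 [-0.0965, 0.1749]].

Step 4 — quadratic form (x̄ - mu_0)^T · S^{-1} · (x̄ - mu_0):
  S^{-1} · (x̄ - mu_0) = (0.0436, -0.2403),
  (x̄ - mu_0)^T · [...] = (-0.8333)·(0.0436) + (-1.8333)·(-0.2403) = 0.4042.

Step 5 — scale by n: T² = 6 · 0.4042 = 2.4253.

T² ≈ 2.4253


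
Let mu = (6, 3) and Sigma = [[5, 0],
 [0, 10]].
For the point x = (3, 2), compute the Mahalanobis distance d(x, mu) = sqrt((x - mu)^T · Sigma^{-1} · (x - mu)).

Step 1 — centre the observation: (x - mu) = (-3, -1).

Step 2 — invert Sigma. det(Sigma) = 5·10 - (0)² = 50.
  Sigma^{-1} = (1/det) · [[d, -b], [-b, a]] = [[0.2, 0],
 [0, 0.1]].

Step 3 — form the quadratic (x - mu)^T · Sigma^{-1} · (x - mu):
  Sigma^{-1} · (x - mu) = (-0.6, -0.1).
  (x - mu)^T · [Sigma^{-1} · (x - mu)] = (-3)·(-0.6) + (-1)·(-0.1) = 1.9.

Step 4 — take square root: d = √(1.9) ≈ 1.3784.

d(x, mu) = √(1.9) ≈ 1.3784


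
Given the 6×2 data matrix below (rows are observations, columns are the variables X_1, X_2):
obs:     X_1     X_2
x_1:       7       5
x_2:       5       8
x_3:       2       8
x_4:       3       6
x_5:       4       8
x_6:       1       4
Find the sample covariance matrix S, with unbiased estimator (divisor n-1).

Step 1 — column means:
  mean(X_1) = (7 + 5 + 2 + 3 + 4 + 1) / 6 = 22/6 = 3.6667
  mean(X_2) = (5 + 8 + 8 + 6 + 8 + 4) / 6 = 39/6 = 6.5

Step 2 — sample covariance S[i,j] = (1/(n-1)) · Σ_k (x_{k,i} - mean_i) · (x_{k,j} - mean_j), with n-1 = 5.
  S[X_1,X_1] = ((3.3333)·(3.3333) + (1.3333)·(1.3333) + (-1.6667)·(-1.6667) + (-0.6667)·(-0.6667) + (0.3333)·(0.3333) + (-2.6667)·(-2.6667)) / 5 = 23.3333/5 = 4.6667
  S[X_1,X_2] = ((3.3333)·(-1.5) + (1.3333)·(1.5) + (-1.6667)·(1.5) + (-0.6667)·(-0.5) + (0.3333)·(1.5) + (-2.6667)·(-2.5)) / 5 = 2/5 = 0.4
  S[X_2,X_2] = ((-1.5)·(-1.5) + (1.5)·(1.5) + (1.5)·(1.5) + (-0.5)·(-0.5) + (1.5)·(1.5) + (-2.5)·(-2.5)) / 5 = 15.5/5 = 3.1

S is symmetric (S[j,i] = S[i,j]). Assembling:

S = [[4.6667, 0.4],
 [0.4, 3.1]]


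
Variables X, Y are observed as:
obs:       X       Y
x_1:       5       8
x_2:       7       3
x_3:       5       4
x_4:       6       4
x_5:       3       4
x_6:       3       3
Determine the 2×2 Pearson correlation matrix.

Step 1 — column means:
  mean(X) = (5 + 7 + 5 + 6 + 3 + 3) / 6 = 29/6 = 4.8333
  mean(Y) = (8 + 3 + 4 + 4 + 4 + 3) / 6 = 26/6 = 4.3333

Step 2 — sample variances and covariances s[i,j] = (1/(n-1)) · Σ_k (x_{k,i} - mean_i) · (x_{k,j} - mean_j), with n-1 = 5:
  s[X,X] = ((0.1667)·(0.1667) + (2.1667)·(2.1667) + (0.1667)·(0.1667) + (1.1667)·(1.1667) + (-1.8333)·(-1.8333) + (-1.8333)·(-1.8333)) / 5 = 12.8333/5 = 2.5667
  s[X,Y] = ((0.1667)·(3.6667) + (2.1667)·(-1.3333) + (0.1667)·(-0.3333) + (1.1667)·(-0.3333) + (-1.8333)·(-0.3333) + (-1.8333)·(-1.3333)) / 5 = 0.3333/5 = 0.0667
  s[Y,Y] = ((3.6667)·(3.6667) + (-1.3333)·(-1.3333) + (-0.3333)·(-0.3333) + (-0.3333)·(-0.3333) + (-0.3333)·(-0.3333) + (-1.3333)·(-1.3333)) / 5 = 17.3333/5 = 3.4667
  Sample standard deviations s_i = √(s[i,i]):
  s(X) = √(2.5667) = 1.6021
  s(Y) = √(3.4667) = 1.8619

Step 3 — r_{ij} = s_{ij} / (s_i · s_j):
  r[X,X] = 1 (diagonal).
  r[X,Y] = 0.0667 / (1.6021 · 1.8619) = 0.0667 / 2.9829 = 0.0223
  r[Y,Y] = 1 (diagonal).

R is symmetric with unit diagonal. Assembling:

R = [[1, 0.0223],
 [0.0223, 1]]


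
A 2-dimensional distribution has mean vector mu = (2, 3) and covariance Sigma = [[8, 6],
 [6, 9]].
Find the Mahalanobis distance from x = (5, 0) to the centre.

Step 1 — centre the observation: (x - mu) = (3, -3).

Step 2 — invert Sigma. det(Sigma) = 8·9 - (6)² = 36.
  Sigma^{-1} = (1/det) · [[d, -b], [-b, a]] = [[0.25, -0.1667],
 [-0.1667, 0.2222]].

Step 3 — form the quadratic (x - mu)^T · Sigma^{-1} · (x - mu):
  Sigma^{-1} · (x - mu) = (1.25, -1.1667).
  (x - mu)^T · [Sigma^{-1} · (x - mu)] = (3)·(1.25) + (-3)·(-1.1667) = 7.25.

Step 4 — take square root: d = √(7.25) ≈ 2.6926.

d(x, mu) = √(7.25) ≈ 2.6926


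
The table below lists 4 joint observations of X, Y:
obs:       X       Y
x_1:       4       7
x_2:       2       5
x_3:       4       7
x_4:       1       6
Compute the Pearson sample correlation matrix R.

Step 1 — column means:
  mean(X) = (4 + 2 + 4 + 1) / 4 = 11/4 = 2.75
  mean(Y) = (7 + 5 + 7 + 6) / 4 = 25/4 = 6.25

Step 2 — sample variances and covariances s[i,j] = (1/(n-1)) · Σ_k (x_{k,i} - mean_i) · (x_{k,j} - mean_j), with n-1 = 3:
  s[X,X] = ((1.25)·(1.25) + (-0.75)·(-0.75) + (1.25)·(1.25) + (-1.75)·(-1.75)) / 3 = 6.75/3 = 2.25
  s[X,Y] = ((1.25)·(0.75) + (-0.75)·(-1.25) + (1.25)·(0.75) + (-1.75)·(-0.25)) / 3 = 3.25/3 = 1.0833
  s[Y,Y] = ((0.75)·(0.75) + (-1.25)·(-1.25) + (0.75)·(0.75) + (-0.25)·(-0.25)) / 3 = 2.75/3 = 0.9167
  Sample standard deviations s_i = √(s[i,i]):
  s(X) = √(2.25) = 1.5
  s(Y) = √(0.9167) = 0.9574

Step 3 — r_{ij} = s_{ij} / (s_i · s_j):
  r[X,X] = 1 (diagonal).
  r[X,Y] = 1.0833 / (1.5 · 0.9574) = 1.0833 / 1.4361 = 0.7543
  r[Y,Y] = 1 (diagonal).

R is symmetric with unit diagonal. Assembling:

R = [[1, 0.7543],
 [0.7543, 1]]


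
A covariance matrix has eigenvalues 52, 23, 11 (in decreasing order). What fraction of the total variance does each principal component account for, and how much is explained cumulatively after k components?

Step 1 — total variance = trace(Sigma) = Σ λ_i = 52 + 23 + 11 = 86.

Step 2 — fraction explained by component i = λ_i / Σ λ:
  PC1: 52/86 = 0.6047
  PC2: 23/86 = 0.2674
  PC3: 11/86 = 0.1279

Step 3 — cumulative fraction after k components = (λ_1 + ... + λ_k) / Σ λ:
  k = 1: 52/86 = 0.6047
  k = 2: (52 + 23)/86 = 75/86 = 0.8721
  k = 3: (52 + 23 + 11)/86 = 86/86 = 1

Summary (fraction, with percent):

explained: PC1 0.6047 (60.47%), PC2 0.2674 (26.74%), PC3 0.1279 (12.79%);  cumulative: 0.6047, 0.8721, 1


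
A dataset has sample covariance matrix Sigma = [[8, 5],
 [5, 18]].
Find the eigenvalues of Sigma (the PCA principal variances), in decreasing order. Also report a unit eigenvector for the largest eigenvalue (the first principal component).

Step 1 — characteristic polynomial of 2×2 Sigma:
  det(Sigma - λI) = λ² - trace · λ + det = 0.
  trace = 8 + 18 = 26, det = 8·18 - (5)² = 119.
Step 2 — discriminant:
  Δ = trace² - 4·det = 676 - 476 = 200.
Step 3 — eigenvalues:
  λ = (trace ± √Δ)/2 = (26 ± 14.1421)/2,
  λ_1 = 20.0711,  λ_2 = 5.9289.

Step 4 — unit eigenvector for λ_1: solve (Sigma - λ_1 I)v = 0. First row:
  (8 - 20.0711)·v_x + (5)·v_y = 0, i.e. (-12.0711)·v_x + (5)·v_y = 0,
  so v ∝ (b, λ_1 - a) = (5, 12.0711) = u.
  ||u|| = √((5)² + (12.0711)²) = √(170.7107) ≈ 13.0656,
  v_1 = u/||u|| ≈ (0.3827, 0.9239) (||v_1|| = 1).

λ_1 = 20.0711,  λ_2 = 5.9289;  v_1 ≈ (0.3827, 0.9239)


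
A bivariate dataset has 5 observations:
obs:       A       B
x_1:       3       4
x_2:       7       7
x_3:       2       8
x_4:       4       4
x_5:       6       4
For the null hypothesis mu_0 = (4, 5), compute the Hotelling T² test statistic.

Step 1 — sample mean vector:
  mean(A) = (3 + 7 + 2 + 4 + 6) / 5 = 22/5 = 4.4
  mean(B) = (4 + 7 + 8 + 4 + 4) / 5 = 27/5 = 5.4
  x̄ = (4.4, 5.4),  deviation x̄ - mu_0 = (4.4, 5.4) - (4, 5) = (0.4, 0.4).

Step 2 — sample covariance matrix, S[i,j] = (1/(n-1)) · Σ_k (x_{k,i} - mean_i) · (x_{k,j} - mean_j), divisor n-1 = 4:
  S[A,A] = ((-1.4)·(-1.4) + (2.6)·(2.6) + (-2.4)·(-2.4) + (-0.4)·(-0.4) + (1.6)·(1.6)) / 4 = 17.2/4 = 4.3
  S[A,B] = ((-1.4)·(-1.4) + (2.6)·(1.6) + (-2.4)·(2.6) + (-0.4)·(-1.4) + (1.6)·(-1.4)) / 4 = -1.8/4 = -0.45
  S[B,B] = ((-1.4)·(-1.4) + (1.6)·(1.6) + (2.6)·(2.6) + (-1.4)·(-1.4) + (-1.4)·(-1.4)) / 4 = 15.2/4 = 3.8
  S = [[4.3, -0.45],
 [-0.45, 3.8]].

Step 3 — invert S. det(S) = 4.3·3.8 - (-0.45)² = 16.1375.
  S^{-1} = (1/det) · [[d, -b], [-b, a]] = [[0.2355, 0.0279],
 [0.0279, 0.2665]].

Step 4 — quadratic form (x̄ - mu_0)^T · S^{-1} · (x̄ - mu_0):
  S^{-1} · (x̄ - mu_0) = (0.1053, 0.1177),
  (x̄ - mu_0)^T · [...] = (0.4)·(0.1053) + (0.4)·(0.1177) = 0.0892.

Step 5 — scale by n: T² = 5 · 0.0892 = 0.4462.

T² ≈ 0.4462


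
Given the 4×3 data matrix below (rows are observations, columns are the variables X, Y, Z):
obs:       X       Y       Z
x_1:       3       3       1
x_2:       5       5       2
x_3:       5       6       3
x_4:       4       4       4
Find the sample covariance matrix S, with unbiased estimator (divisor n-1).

Step 1 — column means:
  mean(X) = (3 + 5 + 5 + 4) / 4 = 17/4 = 4.25
  mean(Y) = (3 + 5 + 6 + 4) / 4 = 18/4 = 4.5
  mean(Z) = (1 + 2 + 3 + 4) / 4 = 10/4 = 2.5

Step 2 — sample covariance S[i,j] = (1/(n-1)) · Σ_k (x_{k,i} - mean_i) · (x_{k,j} - mean_j), with n-1 = 3.
  S[X,X] = ((-1.25)·(-1.25) + (0.75)·(0.75) + (0.75)·(0.75) + (-0.25)·(-0.25)) / 3 = 2.75/3 = 0.9167
  S[X,Y] = ((-1.25)·(-1.5) + (0.75)·(0.5) + (0.75)·(1.5) + (-0.25)·(-0.5)) / 3 = 3.5/3 = 1.1667
  S[X,Z] = ((-1.25)·(-1.5) + (0.75)·(-0.5) + (0.75)·(0.5) + (-0.25)·(1.5)) / 3 = 1.5/3 = 0.5
  S[Y,Y] = ((-1.5)·(-1.5) + (0.5)·(0.5) + (1.5)·(1.5) + (-0.5)·(-0.5)) / 3 = 5/3 = 1.6667
  S[Y,Z] = ((-1.5)·(-1.5) + (0.5)·(-0.5) + (1.5)·(0.5) + (-0.5)·(1.5)) / 3 = 2/3 = 0.6667
  S[Z,Z] = ((-1.5)·(-1.5) + (-0.5)·(-0.5) + (0.5)·(0.5) + (1.5)·(1.5)) / 3 = 5/3 = 1.6667

S is symmetric (S[j,i] = S[i,j]). Assembling:

S = [[0.9167, 1.1667, 0.5],
 [1.1667, 1.6667, 0.6667],
 [0.5, 0.6667, 1.6667]]


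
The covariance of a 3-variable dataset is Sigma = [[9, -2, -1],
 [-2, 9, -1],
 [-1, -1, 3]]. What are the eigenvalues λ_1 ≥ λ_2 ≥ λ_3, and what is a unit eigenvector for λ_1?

Step 1 — characteristic polynomial p(λ) = det(λI - Sigma) = λ³ - tr·λ² + c_1·λ - det, where tr = trace, c_1 = sum of the principal 2×2 minors, det = det(Sigma):
  tr = 9 + 9 + 3 = 21,
  c_1 = (9·9 - (-2)²) + (9·3 - (-1)²) + (9·3 - (-1)²) = 77 + 26 + 26 = 129,
  det = 9·(9·3 - (-1)²) - (-2)·((-2)·3 - (-1)·(-1)) + (-1)·((-2)·(-1) - 9·(-1)) = 9·(26) - (-2)·(-7) + (-1)·(11) = 209.
  So p(λ) = λ³ - 21λ² + 129λ - 209.
Step 2 — look for an integer root (rational root theorem: any rational root is an integer divisor of 209). Testing λ = 11:
  p(11) = 1331 - 2541 + 1419 - 209 = 0  ✓
  Dividing out (λ - 11): p(λ) = (λ - 11)(λ² - 10λ + 19).
Step 3 — remaining eigenvalues from the quadratic λ² - 10λ + 19 = 0:
  Δ = 10² - 4·19 = 100 - 76 = 24,  λ = (10 ± √24)/2 = (10 ± 4.899)/2 ≈ 7.4495 or 2.5505.
  Sorted: λ_1 = 11,  λ_2 = 7.4495,  λ_3 = 2.5505  (check: sum = 21 = tr ✓).

Step 4 — unit eigenvector for λ_1 = 11: v spans the null space of (Sigma - λ_1 I), whose rows are
  r_1 = (-2, -2, -1),  r_2 = (-2, -2, -1),  r_3 = (-1, -1, -8).
  v is orthogonal to every row, so take v ∝ r_1 × r_3 = ((-2)·(-8) - (-1)·(-1), (-1)·(-1) - (-2)·(-8), (-2)·(-1) - (-2)·(-1)) = (15, -15, 0).
  Rescale (divide by 15): u = (1, -1, 0).
  ||u|| = √((1)² + (-1)² + (0)²) = √(2) ≈ 1.4142,  v_1 = u/||u|| ≈ (0.7071, -0.7071, 0) (||v_1|| = 1).

λ_1 = 11,  λ_2 = 7.4495,  λ_3 = 2.5505;  v_1 ≈ (0.7071, -0.7071, 0)


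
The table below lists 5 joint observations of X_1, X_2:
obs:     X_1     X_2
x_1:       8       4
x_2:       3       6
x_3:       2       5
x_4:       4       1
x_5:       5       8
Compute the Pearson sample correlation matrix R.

Step 1 — column means:
  mean(X_1) = (8 + 3 + 2 + 4 + 5) / 5 = 22/5 = 4.4
  mean(X_2) = (4 + 6 + 5 + 1 + 8) / 5 = 24/5 = 4.8

Step 2 — sample variances and covariances s[i,j] = (1/(n-1)) · Σ_k (x_{k,i} - mean_i) · (x_{k,j} - mean_j), with n-1 = 4:
  s[X_1,X_1] = ((3.6)·(3.6) + (-1.4)·(-1.4) + (-2.4)·(-2.4) + (-0.4)·(-0.4) + (0.6)·(0.6)) / 4 = 21.2/4 = 5.3
  s[X_1,X_2] = ((3.6)·(-0.8) + (-1.4)·(1.2) + (-2.4)·(0.2) + (-0.4)·(-3.8) + (0.6)·(3.2)) / 4 = -1.6/4 = -0.4
  s[X_2,X_2] = ((-0.8)·(-0.8) + (1.2)·(1.2) + (0.2)·(0.2) + (-3.8)·(-3.8) + (3.2)·(3.2)) / 4 = 26.8/4 = 6.7
  Sample standard deviations s_i = √(s[i,i]):
  s(X_1) = √(5.3) = 2.3022
  s(X_2) = √(6.7) = 2.5884

Step 3 — r_{ij} = s_{ij} / (s_i · s_j):
  r[X_1,X_1] = 1 (diagonal).
  r[X_1,X_2] = -0.4 / (2.3022 · 2.5884) = -0.4 / 5.959 = -0.0671
  r[X_2,X_2] = 1 (diagonal).

R is symmetric with unit diagonal. Assembling:

R = [[1, -0.0671],
 [-0.0671, 1]]


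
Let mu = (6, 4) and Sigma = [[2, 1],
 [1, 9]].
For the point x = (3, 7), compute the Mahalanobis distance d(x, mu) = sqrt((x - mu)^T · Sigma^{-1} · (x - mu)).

Step 1 — centre the observation: (x - mu) = (-3, 3).

Step 2 — invert Sigma. det(Sigma) = 2·9 - (1)² = 17.
  Sigma^{-1} = (1/det) · [[d, -b], [-b, a]] = [[0.5294, -0.0588],
 [-0.0588, 0.1176]].

Step 3 — form the quadratic (x - mu)^T · Sigma^{-1} · (x - mu):
  Sigma^{-1} · (x - mu) = (-1.7647, 0.5294).
  (x - mu)^T · [Sigma^{-1} · (x - mu)] = (-3)·(-1.7647) + (3)·(0.5294) = 6.8824.

Step 4 — take square root: d = √(6.8824) ≈ 2.6234.

d(x, mu) = √(6.8824) ≈ 2.6234


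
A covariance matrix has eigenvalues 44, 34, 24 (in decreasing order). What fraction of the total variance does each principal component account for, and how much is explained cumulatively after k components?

Step 1 — total variance = trace(Sigma) = Σ λ_i = 44 + 34 + 24 = 102.

Step 2 — fraction explained by component i = λ_i / Σ λ:
  PC1: 44/102 = 0.4314
  PC2: 34/102 = 0.3333
  PC3: 24/102 = 0.2353

Step 3 — cumulative fraction after k components = (λ_1 + ... + λ_k) / Σ λ:
  k = 1: 44/102 = 0.4314
  k = 2: (44 + 34)/102 = 78/102 = 0.7647
  k = 3: (44 + 34 + 24)/102 = 102/102 = 1

Summary (fraction, with percent):

explained: PC1 0.4314 (43.14%), PC2 0.3333 (33.33%), PC3 0.2353 (23.53%);  cumulative: 0.4314, 0.7647, 1


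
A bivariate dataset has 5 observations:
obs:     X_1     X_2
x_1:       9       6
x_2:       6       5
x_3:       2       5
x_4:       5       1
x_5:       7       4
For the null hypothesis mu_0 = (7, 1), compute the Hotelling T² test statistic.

Step 1 — sample mean vector:
  mean(X_1) = (9 + 6 + 2 + 5 + 7) / 5 = 29/5 = 5.8
  mean(X_2) = (6 + 5 + 5 + 1 + 4) / 5 = 21/5 = 4.2
  x̄ = (5.8, 4.2),  deviation x̄ - mu_0 = (5.8, 4.2) - (7, 1) = (-1.2, 3.2).

Step 2 — sample covariance matrix, S[i,j] = (1/(n-1)) · Σ_k (x_{k,i} - mean_i) · (x_{k,j} - mean_j), divisor n-1 = 4:
  S[X_1,X_1] = ((3.2)·(3.2) + (0.2)·(0.2) + (-3.8)·(-3.8) + (-0.8)·(-0.8) + (1.2)·(1.2)) / 4 = 26.8/4 = 6.7
  S[X_1,X_2] = ((3.2)·(1.8) + (0.2)·(0.8) + (-3.8)·(0.8) + (-0.8)·(-3.2) + (1.2)·(-0.2)) / 4 = 5.2/4 = 1.3
  S[X_2,X_2] = ((1.8)·(1.8) + (0.8)·(0.8) + (0.8)·(0.8) + (-3.2)·(-3.2) + (-0.2)·(-0.2)) / 4 = 14.8/4 = 3.7
  S = [[6.7, 1.3],
 [1.3, 3.7]].

Step 3 — invert S. det(S) = 6.7·3.7 - (1.3)² = 23.1.
  S^{-1} = (1/det) · [[d, -b], [-b, a]] = [[0.1602, -0.0563],
 [-0.0563, 0.29]].

Step 4 — quadratic form (x̄ - mu_0)^T · S^{-1} · (x̄ - mu_0):
  S^{-1} · (x̄ - mu_0) = (-0.3723, 0.9957),
  (x̄ - mu_0)^T · [...] = (-1.2)·(-0.3723) + (3.2)·(0.9957) = 3.6329.

Step 5 — scale by n: T² = 5 · 3.6329 = 18.1645.

T² ≈ 18.1645


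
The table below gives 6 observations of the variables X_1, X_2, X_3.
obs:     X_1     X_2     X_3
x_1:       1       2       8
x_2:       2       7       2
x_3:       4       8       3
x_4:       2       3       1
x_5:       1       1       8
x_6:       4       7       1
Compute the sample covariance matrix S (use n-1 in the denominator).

Step 1 — column means:
  mean(X_1) = (1 + 2 + 4 + 2 + 1 + 4) / 6 = 14/6 = 2.3333
  mean(X_2) = (2 + 7 + 8 + 3 + 1 + 7) / 6 = 28/6 = 4.6667
  mean(X_3) = (8 + 2 + 3 + 1 + 8 + 1) / 6 = 23/6 = 3.8333

Step 2 — sample covariance S[i,j] = (1/(n-1)) · Σ_k (x_{k,i} - mean_i) · (x_{k,j} - mean_j), with n-1 = 5.
  S[X_1,X_1] = ((-1.3333)·(-1.3333) + (-0.3333)·(-0.3333) + (1.6667)·(1.6667) + (-0.3333)·(-0.3333) + (-1.3333)·(-1.3333) + (1.6667)·(1.6667)) / 5 = 9.3333/5 = 1.8667
  S[X_1,X_2] = ((-1.3333)·(-2.6667) + (-0.3333)·(2.3333) + (1.6667)·(3.3333) + (-0.3333)·(-1.6667) + (-1.3333)·(-3.6667) + (1.6667)·(2.3333)) / 5 = 17.6667/5 = 3.5333
  S[X_1,X_3] = ((-1.3333)·(4.1667) + (-0.3333)·(-1.8333) + (1.6667)·(-0.8333) + (-0.3333)·(-2.8333) + (-1.3333)·(4.1667) + (1.6667)·(-2.8333)) / 5 = -15.6667/5 = -3.1333
  S[X_2,X_2] = ((-2.6667)·(-2.6667) + (2.3333)·(2.3333) + (3.3333)·(3.3333) + (-1.6667)·(-1.6667) + (-3.6667)·(-3.6667) + (2.3333)·(2.3333)) / 5 = 45.3333/5 = 9.0667
  S[X_2,X_3] = ((-2.6667)·(4.1667) + (2.3333)·(-1.8333) + (3.3333)·(-0.8333) + (-1.6667)·(-2.8333) + (-3.6667)·(4.1667) + (2.3333)·(-2.8333)) / 5 = -35.3333/5 = -7.0667
  S[X_3,X_3] = ((4.1667)·(4.1667) + (-1.8333)·(-1.8333) + (-0.8333)·(-0.8333) + (-2.8333)·(-2.8333) + (4.1667)·(4.1667) + (-2.8333)·(-2.8333)) / 5 = 54.8333/5 = 10.9667

S is symmetric (S[j,i] = S[i,j]). Assembling:

S = [[1.8667, 3.5333, -3.1333],
 [3.5333, 9.0667, -7.0667],
 [-3.1333, -7.0667, 10.9667]]


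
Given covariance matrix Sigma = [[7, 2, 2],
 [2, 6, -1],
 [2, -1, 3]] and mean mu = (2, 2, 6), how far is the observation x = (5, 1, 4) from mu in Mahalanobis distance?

Step 1 — centre the observation: (x - mu) = (3, -1, -2).

Step 2 — invert Sigma (cofactor / det for 3×3, or solve directly):
  Sigma^{-1} = [[0.2267, -0.1067, -0.1867],
 [-0.1067, 0.2267, 0.1467],
 [-0.1867, 0.1467, 0.5067]].

Step 3 — form the quadratic (x - mu)^T · Sigma^{-1} · (x - mu):
  Sigma^{-1} · (x - mu) = (1.16, -0.84, -1.72).
  (x - mu)^T · [Sigma^{-1} · (x - mu)] = (3)·(1.16) + (-1)·(-0.84) + (-2)·(-1.72) = 7.76.

Step 4 — take square root: d = √(7.76) ≈ 2.7857.

d(x, mu) = √(7.76) ≈ 2.7857


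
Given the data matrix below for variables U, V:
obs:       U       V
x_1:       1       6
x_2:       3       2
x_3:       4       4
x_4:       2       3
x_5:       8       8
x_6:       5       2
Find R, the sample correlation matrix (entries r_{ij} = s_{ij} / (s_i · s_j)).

Step 1 — column means:
  mean(U) = (1 + 3 + 4 + 2 + 8 + 5) / 6 = 23/6 = 3.8333
  mean(V) = (6 + 2 + 4 + 3 + 8 + 2) / 6 = 25/6 = 4.1667

Step 2 — sample variances and covariances s[i,j] = (1/(n-1)) · Σ_k (x_{k,i} - mean_i) · (x_{k,j} - mean_j), with n-1 = 5:
  s[U,U] = ((-2.8333)·(-2.8333) + (-0.8333)·(-0.8333) + (0.1667)·(0.1667) + (-1.8333)·(-1.8333) + (4.1667)·(4.1667) + (1.1667)·(1.1667)) / 5 = 30.8333/5 = 6.1667
  s[U,V] = ((-2.8333)·(1.8333) + (-0.8333)·(-2.1667) + (0.1667)·(-0.1667) + (-1.8333)·(-1.1667) + (4.1667)·(3.8333) + (1.1667)·(-2.1667)) / 5 = 12.1667/5 = 2.4333
  s[V,V] = ((1.8333)·(1.8333) + (-2.1667)·(-2.1667) + (-0.1667)·(-0.1667) + (-1.1667)·(-1.1667) + (3.8333)·(3.8333) + (-2.1667)·(-2.1667)) / 5 = 28.8333/5 = 5.7667
  Sample standard deviations s_i = √(s[i,i]):
  s(U) = √(6.1667) = 2.4833
  s(V) = √(5.7667) = 2.4014

Step 3 — r_{ij} = s_{ij} / (s_i · s_j):
  r[U,U] = 1 (diagonal).
  r[U,V] = 2.4333 / (2.4833 · 2.4014) = 2.4333 / 5.9633 = 0.4081
  r[V,V] = 1 (diagonal).

R is symmetric with unit diagonal. Assembling:

R = [[1, 0.4081],
 [0.4081, 1]]
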